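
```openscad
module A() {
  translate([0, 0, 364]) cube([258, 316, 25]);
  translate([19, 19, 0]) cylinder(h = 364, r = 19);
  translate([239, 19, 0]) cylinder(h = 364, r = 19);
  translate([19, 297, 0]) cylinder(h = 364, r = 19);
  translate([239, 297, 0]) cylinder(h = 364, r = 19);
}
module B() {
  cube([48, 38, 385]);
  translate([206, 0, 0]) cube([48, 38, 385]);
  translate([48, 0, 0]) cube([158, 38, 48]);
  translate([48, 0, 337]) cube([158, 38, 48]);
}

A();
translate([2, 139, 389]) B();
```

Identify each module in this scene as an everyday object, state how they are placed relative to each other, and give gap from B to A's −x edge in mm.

A is a stool. B is a picture frame. The picture frame is on top of the stool, centred. The gap from the picture frame to the stool's −x edge is 2 mm.

The picture frame's min-x is at 2; the stool's min-x is 0; gap = 2 mm.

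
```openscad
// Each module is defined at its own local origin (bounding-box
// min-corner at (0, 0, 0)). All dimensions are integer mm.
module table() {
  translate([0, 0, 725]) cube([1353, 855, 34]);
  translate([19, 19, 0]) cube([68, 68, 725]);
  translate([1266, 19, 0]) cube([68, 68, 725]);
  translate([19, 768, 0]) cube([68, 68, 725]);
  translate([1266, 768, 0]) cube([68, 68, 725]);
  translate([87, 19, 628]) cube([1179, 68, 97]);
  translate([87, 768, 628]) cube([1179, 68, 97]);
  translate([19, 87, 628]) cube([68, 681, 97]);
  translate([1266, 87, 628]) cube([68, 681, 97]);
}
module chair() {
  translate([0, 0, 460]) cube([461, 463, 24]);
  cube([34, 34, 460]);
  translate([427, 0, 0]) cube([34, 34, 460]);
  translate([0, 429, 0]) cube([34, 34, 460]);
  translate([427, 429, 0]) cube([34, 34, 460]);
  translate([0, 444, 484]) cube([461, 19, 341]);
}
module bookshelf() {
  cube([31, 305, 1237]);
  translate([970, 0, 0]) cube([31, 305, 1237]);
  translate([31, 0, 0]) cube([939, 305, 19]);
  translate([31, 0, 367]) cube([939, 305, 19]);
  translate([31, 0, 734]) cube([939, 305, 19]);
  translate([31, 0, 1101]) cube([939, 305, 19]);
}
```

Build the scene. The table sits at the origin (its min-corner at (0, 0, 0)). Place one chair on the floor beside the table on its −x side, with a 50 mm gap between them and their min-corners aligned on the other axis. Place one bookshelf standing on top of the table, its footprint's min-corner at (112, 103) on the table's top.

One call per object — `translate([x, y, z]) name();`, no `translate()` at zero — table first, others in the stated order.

table();
translate([-511, 0, 0]) chair();
translate([112, 103, 759]) bookshelf();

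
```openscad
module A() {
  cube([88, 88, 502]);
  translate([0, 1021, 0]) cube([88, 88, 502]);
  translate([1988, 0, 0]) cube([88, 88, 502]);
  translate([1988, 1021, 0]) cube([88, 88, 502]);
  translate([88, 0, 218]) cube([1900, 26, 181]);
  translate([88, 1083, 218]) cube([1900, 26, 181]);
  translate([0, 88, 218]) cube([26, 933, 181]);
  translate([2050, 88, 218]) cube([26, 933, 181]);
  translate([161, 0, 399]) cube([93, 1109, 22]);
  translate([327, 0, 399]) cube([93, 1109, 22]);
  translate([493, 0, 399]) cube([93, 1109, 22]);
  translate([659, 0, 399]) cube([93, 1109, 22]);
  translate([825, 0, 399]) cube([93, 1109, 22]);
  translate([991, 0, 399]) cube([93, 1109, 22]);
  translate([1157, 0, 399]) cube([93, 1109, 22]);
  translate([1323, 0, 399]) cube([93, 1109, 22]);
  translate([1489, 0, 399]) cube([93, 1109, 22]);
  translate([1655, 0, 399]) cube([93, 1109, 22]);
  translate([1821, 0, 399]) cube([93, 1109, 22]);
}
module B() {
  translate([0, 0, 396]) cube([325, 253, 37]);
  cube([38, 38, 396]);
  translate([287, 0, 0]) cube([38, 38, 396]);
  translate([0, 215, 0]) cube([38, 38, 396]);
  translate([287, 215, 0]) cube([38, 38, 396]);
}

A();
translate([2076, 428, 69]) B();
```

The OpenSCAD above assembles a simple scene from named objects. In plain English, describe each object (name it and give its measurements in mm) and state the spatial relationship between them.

A is a bed frame 2076 mm long (x) by 1109 mm wide (y). Four 88×88 mm corner posts, 502 mm tall, at the corners of the footprint. Four rails of 26 mm thickness and 181 mm height run between adjacent posts with their undersides at z = 218 mm, their outer faces flush with the outside of the frame (the two x-running rails run between the posts' inner faces; the two y-running rails run between the posts' inner faces). 11 slats, each 93 mm wide (x) and 22 mm thick, lie across the top of the two x-running rails, running the full 1109 mm width of the frame in y; the slats are evenly spaced along x between the inner faces of the end posts with equal gaps (rounded down to the nearest mm) at the −x end and between each pair — any rounding remainder accumulates at the +x end.

B is a four-legged stool. The seat is 325×253 mm, 37 mm thick, top at z = 433 mm. It stands on four square legs, each 38×38 mm in cross-section, from z = 0 to the seat underside, each flush with a corner of the seat.

The stool is beside the bed frame with their tops flush at z = 502.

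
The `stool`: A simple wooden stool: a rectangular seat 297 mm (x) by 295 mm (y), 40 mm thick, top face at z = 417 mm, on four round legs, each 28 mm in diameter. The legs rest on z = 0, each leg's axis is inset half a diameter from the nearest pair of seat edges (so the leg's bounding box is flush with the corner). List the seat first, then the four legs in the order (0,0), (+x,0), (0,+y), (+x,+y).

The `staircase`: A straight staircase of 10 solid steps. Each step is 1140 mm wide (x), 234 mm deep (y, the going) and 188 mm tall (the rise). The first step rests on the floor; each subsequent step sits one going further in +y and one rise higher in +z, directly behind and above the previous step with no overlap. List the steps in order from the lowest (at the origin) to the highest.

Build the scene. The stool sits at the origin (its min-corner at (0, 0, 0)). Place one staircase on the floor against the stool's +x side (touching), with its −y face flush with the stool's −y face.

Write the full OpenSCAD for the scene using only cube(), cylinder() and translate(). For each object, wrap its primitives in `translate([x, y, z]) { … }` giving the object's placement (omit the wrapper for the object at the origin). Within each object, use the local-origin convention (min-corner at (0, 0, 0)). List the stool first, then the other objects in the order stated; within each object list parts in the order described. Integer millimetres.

translate([0, 0, 377]) cube([297, 295, 40]);
translate([14, 14, 0]) cylinder(h = 377, r = 14);
translate([283, 14, 0]) cylinder(h = 377, r = 14);
translate([14, 281, 0]) cylinder(h = 377, r = 14);
translate([283, 281, 0]) cylinder(h = 377, r = 14);
translate([297, 0, 0]) {
  cube([1140, 234, 188]);
  translate([0, 234, 188]) cube([1140, 234, 188]);
  translate([0, 468, 376]) cube([1140, 234, 188]);
  translate([0, 702, 564]) cube([1140, 234, 188]);
  translate([0, 936, 752]) cube([1140, 234, 188]);
  translate([0, 1170, 940]) cube([1140, 234, 188]);
  translate([0, 1404, 1128]) cube([1140, 234, 188]);
  translate([0, 1638, 1316]) cube([1140, 234, 188]);
  translate([0, 1872, 1504]) cube([1140, 234, 188]);
  translate([0, 2106, 1692]) cube([1140, 234, 188]);
}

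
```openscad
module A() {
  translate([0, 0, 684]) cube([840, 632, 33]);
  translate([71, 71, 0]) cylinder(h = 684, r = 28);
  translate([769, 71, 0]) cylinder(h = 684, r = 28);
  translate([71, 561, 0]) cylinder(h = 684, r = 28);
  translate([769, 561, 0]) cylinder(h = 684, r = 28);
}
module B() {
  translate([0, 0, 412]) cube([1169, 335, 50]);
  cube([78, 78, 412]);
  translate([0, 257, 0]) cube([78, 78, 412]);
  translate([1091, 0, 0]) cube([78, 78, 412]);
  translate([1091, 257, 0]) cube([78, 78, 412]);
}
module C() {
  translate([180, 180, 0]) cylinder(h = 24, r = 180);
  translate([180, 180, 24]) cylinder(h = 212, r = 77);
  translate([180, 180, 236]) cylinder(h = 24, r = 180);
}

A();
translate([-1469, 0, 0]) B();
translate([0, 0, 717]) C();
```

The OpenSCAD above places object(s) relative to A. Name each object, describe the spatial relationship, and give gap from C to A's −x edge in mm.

The spool's min-x is at 0; the table's min-x is 0; gap = 0 mm.

A is a table. B is a bench. C is a spool. The bench is on the floor beside the table on its −x side. The spool is on top of the table. The gap from the spool to the table's −x edge is 0 mm.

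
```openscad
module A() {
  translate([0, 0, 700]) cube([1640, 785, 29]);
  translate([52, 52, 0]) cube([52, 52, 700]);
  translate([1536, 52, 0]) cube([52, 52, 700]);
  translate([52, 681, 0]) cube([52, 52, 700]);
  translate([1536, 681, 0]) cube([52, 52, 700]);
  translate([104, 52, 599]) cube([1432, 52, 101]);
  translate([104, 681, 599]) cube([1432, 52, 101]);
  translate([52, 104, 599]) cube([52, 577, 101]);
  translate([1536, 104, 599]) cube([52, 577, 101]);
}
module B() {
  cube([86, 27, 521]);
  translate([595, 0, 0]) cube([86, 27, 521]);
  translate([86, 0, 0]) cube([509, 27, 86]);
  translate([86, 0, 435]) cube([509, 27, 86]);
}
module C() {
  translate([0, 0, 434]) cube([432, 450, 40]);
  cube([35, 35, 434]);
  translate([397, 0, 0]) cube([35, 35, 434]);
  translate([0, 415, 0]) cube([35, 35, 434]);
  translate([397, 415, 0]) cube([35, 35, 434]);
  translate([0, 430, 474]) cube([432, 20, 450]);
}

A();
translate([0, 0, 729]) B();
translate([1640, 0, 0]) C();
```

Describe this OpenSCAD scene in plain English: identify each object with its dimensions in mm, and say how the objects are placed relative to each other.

A is a rectangular dining table. The top is 1640×785×29 mm with its upper surface at z = 729 mm. It stands on four 52×52 mm square legs, each inset 52 mm from the nearest pair of top edges, running from the floor to the underside of the top. Four apron rails, 52 mm thick and 101 mm tall, run between adjacent legs with their top edges flush with the underside of the top and their outer faces flush with the legs' outer faces.

B is a rectangular picture frame lying in the x–z plane (depth along y). The opening is 509 mm wide (x) by 349 mm tall (z), surrounded by a border 86 mm wide on all four sides. The frame is 27 mm deep and is made of two full-height vertical stiles with two horizontal rails fitted between them.

C is a chair. The seat is a 432×450×40 mm slab with its top at z = 474 mm, on four 35×35 mm corner legs (flush with the seat edges, standing on z = 0). A flat backrest 20 mm thick, 450 mm tall, spans the full seat width and rises from the seat top along its +y edge, rear face flush with the rear of the seat.

The picture frame is on top of the table. The chair is against the table's +x side, with their −y faces flush.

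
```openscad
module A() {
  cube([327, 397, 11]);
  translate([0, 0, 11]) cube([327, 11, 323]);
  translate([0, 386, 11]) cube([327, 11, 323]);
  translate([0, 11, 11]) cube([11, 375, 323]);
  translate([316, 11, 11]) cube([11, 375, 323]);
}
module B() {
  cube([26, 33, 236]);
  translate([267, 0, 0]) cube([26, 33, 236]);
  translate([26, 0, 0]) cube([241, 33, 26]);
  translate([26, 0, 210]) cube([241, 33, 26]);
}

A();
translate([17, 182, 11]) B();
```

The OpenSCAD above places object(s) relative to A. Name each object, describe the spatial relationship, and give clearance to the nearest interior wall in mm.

A is an open box. B is a picture frame. The picture frame sits inside the open box, centred. The clearance to the nearest interior wall is 6 mm.

Clearances: x = 6, y = 171; minimum 6 mm.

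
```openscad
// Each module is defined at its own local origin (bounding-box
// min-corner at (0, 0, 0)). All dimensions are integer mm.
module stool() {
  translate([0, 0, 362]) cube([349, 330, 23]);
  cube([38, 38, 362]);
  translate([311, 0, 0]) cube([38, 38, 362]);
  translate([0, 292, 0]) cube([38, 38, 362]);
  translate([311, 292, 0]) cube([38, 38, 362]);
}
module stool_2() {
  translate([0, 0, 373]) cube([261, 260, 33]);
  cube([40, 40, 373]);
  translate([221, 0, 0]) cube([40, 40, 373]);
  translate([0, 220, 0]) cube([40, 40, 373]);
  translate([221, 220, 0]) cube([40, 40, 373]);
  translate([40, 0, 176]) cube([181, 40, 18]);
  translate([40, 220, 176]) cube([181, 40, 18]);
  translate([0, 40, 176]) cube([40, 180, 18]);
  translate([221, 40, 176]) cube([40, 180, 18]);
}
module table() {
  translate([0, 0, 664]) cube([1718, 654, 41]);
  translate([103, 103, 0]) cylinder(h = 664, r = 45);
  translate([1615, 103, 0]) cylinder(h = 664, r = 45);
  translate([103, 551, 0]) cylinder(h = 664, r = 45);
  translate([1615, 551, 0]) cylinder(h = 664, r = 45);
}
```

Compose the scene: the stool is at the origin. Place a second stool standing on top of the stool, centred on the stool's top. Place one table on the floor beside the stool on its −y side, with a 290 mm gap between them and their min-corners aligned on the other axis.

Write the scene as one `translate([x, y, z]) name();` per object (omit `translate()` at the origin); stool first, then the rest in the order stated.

stool();
translate([44, 35, 385]) stool_2();
translate([0, -944, 0]) table();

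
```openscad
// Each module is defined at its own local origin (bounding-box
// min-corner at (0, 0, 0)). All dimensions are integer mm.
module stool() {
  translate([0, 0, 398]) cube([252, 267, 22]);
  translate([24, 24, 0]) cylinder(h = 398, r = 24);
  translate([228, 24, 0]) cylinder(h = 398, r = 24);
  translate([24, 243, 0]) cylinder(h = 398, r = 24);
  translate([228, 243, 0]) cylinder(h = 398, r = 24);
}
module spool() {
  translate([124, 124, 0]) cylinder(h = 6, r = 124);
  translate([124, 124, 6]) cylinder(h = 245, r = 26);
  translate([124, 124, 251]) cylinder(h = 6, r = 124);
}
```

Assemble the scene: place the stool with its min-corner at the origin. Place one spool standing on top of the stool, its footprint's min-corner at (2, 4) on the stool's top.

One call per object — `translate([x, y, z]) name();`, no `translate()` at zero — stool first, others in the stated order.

stool();
translate([2, 4, 420]) spool();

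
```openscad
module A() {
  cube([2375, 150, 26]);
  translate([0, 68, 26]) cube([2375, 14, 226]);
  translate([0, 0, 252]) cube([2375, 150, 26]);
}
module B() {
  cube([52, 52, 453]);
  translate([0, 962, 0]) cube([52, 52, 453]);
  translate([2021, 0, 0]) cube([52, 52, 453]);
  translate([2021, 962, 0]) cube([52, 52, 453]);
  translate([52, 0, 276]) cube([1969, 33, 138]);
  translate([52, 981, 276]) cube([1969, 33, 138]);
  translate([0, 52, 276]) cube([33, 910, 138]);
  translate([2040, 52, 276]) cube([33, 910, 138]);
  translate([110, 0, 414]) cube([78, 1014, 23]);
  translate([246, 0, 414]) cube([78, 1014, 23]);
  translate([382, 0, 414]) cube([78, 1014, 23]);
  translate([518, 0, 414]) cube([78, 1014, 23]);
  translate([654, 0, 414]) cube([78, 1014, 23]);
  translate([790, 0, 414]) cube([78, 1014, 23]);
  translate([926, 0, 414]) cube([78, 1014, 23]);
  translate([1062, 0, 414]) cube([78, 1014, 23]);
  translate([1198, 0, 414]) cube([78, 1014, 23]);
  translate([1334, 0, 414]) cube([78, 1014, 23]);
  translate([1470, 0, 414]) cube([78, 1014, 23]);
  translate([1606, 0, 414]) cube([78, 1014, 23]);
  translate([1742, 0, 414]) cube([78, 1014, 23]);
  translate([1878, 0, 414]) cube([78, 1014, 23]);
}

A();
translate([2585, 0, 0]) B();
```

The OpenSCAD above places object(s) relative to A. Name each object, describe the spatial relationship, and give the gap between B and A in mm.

The bed frame's nearest face is 210 mm from the I-beam's +x face.

A is an I-beam. B is a bed frame. The bed frame is on the floor beside the I-beam on its +x side. The gap between the bed frame and the I-beam is 210 mm.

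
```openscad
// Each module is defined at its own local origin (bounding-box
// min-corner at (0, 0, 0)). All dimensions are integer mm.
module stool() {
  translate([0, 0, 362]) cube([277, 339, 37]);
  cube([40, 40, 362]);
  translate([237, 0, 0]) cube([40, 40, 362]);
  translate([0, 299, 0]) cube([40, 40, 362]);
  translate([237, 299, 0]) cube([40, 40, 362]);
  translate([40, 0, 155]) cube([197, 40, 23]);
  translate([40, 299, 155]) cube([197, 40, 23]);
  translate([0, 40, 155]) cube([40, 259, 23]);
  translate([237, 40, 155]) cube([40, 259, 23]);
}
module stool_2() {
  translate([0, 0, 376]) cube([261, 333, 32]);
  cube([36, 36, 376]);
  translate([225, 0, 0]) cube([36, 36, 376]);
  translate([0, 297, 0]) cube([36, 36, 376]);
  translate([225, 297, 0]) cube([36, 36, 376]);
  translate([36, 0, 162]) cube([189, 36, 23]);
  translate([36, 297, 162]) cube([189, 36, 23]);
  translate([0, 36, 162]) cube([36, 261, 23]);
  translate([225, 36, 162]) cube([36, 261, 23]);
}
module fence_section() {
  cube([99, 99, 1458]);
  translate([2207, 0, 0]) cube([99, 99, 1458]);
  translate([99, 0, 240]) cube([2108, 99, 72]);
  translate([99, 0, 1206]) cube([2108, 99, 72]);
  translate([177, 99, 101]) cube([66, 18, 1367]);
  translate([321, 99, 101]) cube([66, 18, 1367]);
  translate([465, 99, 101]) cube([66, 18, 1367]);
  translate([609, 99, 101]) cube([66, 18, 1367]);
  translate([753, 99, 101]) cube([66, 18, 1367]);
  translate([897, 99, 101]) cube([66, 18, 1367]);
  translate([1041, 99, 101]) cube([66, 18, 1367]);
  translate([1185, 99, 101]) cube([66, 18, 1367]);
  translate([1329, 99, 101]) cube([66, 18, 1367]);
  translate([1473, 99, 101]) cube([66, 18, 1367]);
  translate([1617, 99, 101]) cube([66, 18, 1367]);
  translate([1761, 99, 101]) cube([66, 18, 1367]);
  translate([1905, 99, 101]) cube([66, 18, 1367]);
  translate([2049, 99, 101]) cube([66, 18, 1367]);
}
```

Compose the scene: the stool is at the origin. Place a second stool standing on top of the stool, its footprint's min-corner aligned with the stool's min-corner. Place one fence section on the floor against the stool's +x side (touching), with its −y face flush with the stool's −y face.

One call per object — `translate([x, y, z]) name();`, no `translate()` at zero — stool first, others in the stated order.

stool();
translate([0, 0, 399]) stool_2();
translate([277, 0, 0]) fence_section();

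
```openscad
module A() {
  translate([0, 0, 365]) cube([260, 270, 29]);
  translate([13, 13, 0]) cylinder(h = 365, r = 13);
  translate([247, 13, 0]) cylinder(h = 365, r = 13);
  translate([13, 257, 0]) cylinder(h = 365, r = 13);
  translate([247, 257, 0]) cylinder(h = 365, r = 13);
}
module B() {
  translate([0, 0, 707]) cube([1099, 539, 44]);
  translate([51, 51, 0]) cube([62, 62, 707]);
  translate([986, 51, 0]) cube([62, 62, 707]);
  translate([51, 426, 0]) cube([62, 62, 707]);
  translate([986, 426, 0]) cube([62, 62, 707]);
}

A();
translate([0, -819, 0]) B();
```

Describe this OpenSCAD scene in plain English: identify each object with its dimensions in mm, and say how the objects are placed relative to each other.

A is a simple wooden stool: a rectangular seat 260 mm (x) by 270 mm (y), 29 mm thick, top face at z = 394 mm, on four round legs, each 26 mm in diameter. The legs rest on z = 0, each leg's axis is inset half a diameter from the nearest pair of seat edges (so the leg's bounding box is flush with the corner).

B is a rectangular dining table. The top is 1099×539×44 mm with its upper surface at z = 751 mm. It stands on four 62×62 mm square legs, each inset 51 mm from the nearest pair of top edges, running from the floor to the underside of the top.

The table is on the floor beside the stool on its −y side.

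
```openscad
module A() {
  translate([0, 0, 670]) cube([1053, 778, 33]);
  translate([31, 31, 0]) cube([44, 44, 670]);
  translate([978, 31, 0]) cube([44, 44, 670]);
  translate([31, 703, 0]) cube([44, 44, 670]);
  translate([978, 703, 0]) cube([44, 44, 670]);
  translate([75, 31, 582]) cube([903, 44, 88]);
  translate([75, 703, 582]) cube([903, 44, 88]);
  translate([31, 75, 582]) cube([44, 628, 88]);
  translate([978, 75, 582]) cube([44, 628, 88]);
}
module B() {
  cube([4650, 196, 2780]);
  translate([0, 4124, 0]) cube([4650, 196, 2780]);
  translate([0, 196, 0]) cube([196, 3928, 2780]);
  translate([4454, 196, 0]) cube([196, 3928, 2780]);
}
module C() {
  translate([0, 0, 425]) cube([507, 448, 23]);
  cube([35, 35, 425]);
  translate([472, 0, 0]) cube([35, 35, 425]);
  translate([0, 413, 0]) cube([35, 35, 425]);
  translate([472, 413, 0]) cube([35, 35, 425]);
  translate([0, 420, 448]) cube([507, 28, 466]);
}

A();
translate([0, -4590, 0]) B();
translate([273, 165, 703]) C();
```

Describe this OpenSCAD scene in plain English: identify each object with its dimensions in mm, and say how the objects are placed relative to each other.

A is a table with a 1053×778 mm rectangular top, 33 mm thick, top surface at z = 703 mm, supported by four 44×44 mm square legs, each inset 31 mm from the nearest pair of top edges, running from the floor. Four apron rails, 44 mm thick and 88 mm tall, run between adjacent legs with their top edges flush with the underside of the top and their outer faces flush with the legs' outer faces.

B is a box-shaped house frame (walls only): outside footprint 4650×4320 mm, wall height 2780 mm, wall thickness 196 mm. The two y-facing walls run the full x-width; the two x-facing walls fit between the inner faces of the y-facing walls.

C is a chair: 507×448 mm seat, 23 mm thick, top at z = 448 mm, on four 35 mm square corner legs flush with the seat edges. A 28 mm thick backrest slab spans the full seat width, extending 466 mm above the seat top, its back face flush with the seat's +y edge.

The house frame is on the floor beside the table on its −y side. The chair is on top of the table, centred.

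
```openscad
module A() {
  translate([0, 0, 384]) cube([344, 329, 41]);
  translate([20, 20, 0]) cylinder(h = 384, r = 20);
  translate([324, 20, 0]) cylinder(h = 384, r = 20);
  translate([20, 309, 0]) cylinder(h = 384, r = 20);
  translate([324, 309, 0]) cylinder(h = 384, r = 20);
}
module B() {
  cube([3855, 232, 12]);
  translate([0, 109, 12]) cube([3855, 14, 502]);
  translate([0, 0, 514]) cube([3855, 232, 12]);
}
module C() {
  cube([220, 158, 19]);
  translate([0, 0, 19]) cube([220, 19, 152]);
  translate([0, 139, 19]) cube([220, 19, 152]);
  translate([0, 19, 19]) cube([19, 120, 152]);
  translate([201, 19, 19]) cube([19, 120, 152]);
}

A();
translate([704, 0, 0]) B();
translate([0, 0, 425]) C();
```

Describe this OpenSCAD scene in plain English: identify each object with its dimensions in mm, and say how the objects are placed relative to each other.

A is a simple wooden stool: a rectangular seat 344 mm (x) by 329 mm (y), 41 mm thick, top face at z = 425 mm, on four round legs, each 40 mm in diameter. The legs rest on z = 0, each leg's axis is inset half a diameter from the nearest pair of seat edges (so the leg's bounding box is flush with the corner).

B is an I-beam lying along x, 3855 mm long. Overall section height 526 mm. Two flanges 232 mm wide (y) and 12 mm thick, one on the floor and one at the top; a web 14 mm thick runs between them, centred on the flange width.

C is an open-topped rectangular box: outside dimensions 220×158×171 mm, with a uniform wall and base thickness of 19 mm. The base is a full 220×158 slab on the floor; four walls sit on top of the base. The front and back walls (the −y and +y sides) span the full width; the two side walls fit between them.

The I-beam is on the floor beside the stool on its +x side. The open box is on top of the stool.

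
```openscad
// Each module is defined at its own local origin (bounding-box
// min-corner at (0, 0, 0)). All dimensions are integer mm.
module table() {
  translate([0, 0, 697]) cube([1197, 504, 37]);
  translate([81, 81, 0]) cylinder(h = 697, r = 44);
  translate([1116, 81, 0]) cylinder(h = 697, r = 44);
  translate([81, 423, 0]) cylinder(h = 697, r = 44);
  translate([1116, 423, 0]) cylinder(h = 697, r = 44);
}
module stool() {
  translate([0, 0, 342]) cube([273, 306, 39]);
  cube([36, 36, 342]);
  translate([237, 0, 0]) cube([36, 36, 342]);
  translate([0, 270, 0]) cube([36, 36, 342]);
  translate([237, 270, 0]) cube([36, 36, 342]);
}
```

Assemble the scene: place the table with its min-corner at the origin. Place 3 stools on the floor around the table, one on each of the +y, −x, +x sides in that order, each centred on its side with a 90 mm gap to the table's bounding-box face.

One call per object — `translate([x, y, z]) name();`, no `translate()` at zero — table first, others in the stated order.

table();
translate([462, 594, 0]) stool();
translate([-363, 99, 0]) stool();
translate([1287, 99, 0]) stool();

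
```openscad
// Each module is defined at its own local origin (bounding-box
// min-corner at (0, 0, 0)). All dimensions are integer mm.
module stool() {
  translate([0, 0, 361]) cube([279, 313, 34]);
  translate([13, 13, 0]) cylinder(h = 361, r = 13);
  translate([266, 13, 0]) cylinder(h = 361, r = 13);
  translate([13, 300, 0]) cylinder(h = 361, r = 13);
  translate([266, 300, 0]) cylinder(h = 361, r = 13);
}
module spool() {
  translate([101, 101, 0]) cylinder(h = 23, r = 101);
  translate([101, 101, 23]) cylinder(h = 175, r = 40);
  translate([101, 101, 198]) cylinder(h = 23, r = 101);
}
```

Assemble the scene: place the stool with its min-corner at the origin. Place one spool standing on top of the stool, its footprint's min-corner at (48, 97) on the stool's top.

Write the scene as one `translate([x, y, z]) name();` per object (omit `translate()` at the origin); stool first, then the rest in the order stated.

stool();
translate([48, 97, 395]) spool();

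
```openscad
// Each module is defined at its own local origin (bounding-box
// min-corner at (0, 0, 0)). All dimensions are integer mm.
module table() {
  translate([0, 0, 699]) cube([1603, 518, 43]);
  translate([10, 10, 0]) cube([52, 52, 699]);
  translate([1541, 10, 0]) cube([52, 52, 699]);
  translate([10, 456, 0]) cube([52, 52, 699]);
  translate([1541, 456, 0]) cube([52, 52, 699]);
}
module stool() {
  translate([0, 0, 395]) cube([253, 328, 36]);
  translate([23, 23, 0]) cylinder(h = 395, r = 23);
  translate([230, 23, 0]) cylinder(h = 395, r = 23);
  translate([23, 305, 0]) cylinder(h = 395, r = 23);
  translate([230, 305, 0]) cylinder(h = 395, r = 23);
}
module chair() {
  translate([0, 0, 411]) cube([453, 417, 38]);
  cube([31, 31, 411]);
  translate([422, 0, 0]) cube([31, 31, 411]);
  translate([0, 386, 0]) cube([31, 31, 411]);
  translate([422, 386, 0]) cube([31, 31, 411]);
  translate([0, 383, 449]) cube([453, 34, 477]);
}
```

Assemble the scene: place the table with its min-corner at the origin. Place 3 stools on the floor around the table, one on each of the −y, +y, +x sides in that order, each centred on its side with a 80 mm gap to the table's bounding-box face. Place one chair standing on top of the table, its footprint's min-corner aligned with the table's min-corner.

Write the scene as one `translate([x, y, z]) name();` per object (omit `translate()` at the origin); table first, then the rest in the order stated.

table();
translate([675, -408, 0]) stool();
translate([675, 598, 0]) stool();
translate([1683, 95, 0]) stool();
translate([0, 0, 742]) chair();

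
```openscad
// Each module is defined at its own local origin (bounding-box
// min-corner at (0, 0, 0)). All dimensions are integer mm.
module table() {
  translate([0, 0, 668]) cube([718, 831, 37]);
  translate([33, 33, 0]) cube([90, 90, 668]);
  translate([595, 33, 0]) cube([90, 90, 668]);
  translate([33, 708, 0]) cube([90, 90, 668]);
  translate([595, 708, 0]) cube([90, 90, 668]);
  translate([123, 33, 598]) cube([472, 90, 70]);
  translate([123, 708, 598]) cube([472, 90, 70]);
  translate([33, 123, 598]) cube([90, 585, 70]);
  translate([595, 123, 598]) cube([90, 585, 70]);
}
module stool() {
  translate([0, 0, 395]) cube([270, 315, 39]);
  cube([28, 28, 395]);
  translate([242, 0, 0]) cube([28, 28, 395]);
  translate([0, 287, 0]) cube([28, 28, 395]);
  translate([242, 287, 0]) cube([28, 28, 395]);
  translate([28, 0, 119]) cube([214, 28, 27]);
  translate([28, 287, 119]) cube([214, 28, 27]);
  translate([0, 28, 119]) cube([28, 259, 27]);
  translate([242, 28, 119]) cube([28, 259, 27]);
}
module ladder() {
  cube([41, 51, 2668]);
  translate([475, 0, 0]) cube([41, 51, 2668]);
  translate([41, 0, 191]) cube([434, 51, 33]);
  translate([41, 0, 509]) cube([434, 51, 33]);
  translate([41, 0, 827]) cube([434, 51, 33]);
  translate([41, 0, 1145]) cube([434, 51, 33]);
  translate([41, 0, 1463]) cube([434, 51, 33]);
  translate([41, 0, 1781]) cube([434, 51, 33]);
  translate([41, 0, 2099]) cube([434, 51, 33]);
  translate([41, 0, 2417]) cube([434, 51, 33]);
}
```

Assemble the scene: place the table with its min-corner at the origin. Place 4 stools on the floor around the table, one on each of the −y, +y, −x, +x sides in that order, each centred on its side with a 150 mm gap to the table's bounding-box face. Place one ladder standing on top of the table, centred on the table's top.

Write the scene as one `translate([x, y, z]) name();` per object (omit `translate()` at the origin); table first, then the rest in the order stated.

table();
translate([224, -465, 0]) stool();
translate([224, 981, 0]) stool();
translate([-420, 258, 0]) stool();
translate([868, 258, 0]) stool();
translate([101, 390, 705]) ladder();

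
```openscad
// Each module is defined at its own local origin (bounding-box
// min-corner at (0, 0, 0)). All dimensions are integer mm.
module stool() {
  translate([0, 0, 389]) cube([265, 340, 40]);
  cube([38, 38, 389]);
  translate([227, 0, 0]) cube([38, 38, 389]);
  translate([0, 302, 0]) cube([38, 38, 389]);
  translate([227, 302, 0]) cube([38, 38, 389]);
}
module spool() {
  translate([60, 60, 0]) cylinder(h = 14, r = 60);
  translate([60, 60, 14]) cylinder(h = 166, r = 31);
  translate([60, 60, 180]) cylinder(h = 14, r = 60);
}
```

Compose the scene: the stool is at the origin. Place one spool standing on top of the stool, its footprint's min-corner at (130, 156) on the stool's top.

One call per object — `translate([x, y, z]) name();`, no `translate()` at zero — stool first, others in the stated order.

stool();
translate([130, 156, 429]) spool();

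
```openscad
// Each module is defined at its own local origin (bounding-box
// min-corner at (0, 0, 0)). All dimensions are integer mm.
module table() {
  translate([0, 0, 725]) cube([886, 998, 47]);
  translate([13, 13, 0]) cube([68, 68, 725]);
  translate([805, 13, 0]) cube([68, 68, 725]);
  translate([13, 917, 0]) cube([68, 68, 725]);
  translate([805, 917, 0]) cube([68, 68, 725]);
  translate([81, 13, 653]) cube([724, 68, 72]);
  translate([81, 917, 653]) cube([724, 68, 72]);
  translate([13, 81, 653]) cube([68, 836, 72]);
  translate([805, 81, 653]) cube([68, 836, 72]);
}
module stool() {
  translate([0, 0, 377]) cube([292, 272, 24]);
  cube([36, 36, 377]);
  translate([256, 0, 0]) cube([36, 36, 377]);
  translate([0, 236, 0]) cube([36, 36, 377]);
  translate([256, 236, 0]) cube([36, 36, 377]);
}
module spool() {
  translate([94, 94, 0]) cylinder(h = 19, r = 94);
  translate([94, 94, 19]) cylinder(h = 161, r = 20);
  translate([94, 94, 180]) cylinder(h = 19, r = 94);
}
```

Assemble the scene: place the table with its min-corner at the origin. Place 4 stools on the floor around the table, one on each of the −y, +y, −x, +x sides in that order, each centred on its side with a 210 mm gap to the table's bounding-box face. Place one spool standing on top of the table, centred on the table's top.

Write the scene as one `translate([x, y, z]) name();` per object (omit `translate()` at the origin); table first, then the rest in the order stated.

table();
translate([297, -482, 0]) stool();
translate([297, 1208, 0]) stool();
translate([-502, 363, 0]) stool();
translate([1096, 363, 0]) stool();
translate([349, 405, 772]) spool();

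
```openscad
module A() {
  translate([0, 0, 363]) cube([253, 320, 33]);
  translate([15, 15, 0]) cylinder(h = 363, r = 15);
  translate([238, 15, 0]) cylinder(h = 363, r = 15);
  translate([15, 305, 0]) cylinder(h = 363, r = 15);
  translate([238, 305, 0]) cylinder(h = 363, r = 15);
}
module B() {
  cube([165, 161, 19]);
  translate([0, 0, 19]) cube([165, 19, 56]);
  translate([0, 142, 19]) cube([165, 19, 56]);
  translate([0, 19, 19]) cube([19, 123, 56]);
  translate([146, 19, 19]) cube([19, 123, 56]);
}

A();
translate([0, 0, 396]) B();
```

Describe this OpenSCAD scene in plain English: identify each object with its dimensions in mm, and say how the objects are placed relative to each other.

A is a four-legged stool. The seat is 253×320 mm, 33 mm thick, top at z = 396 mm. It stands on four round legs, each 30 mm in diameter, from z = 0 to the seat underside, each leg's axis is inset half a diameter from the nearest pair of seat edges (so the leg's bounding box is flush with the corner).

B is an open-topped rectangular box: outside dimensions 165×161×75 mm, with a uniform wall and base thickness of 19 mm. The base is a full 165×161 slab on the floor; four walls sit on top of the base. The front and back walls (the −y and +y sides) span the full width; the two side walls fit between them.

The open box is on top of the stool.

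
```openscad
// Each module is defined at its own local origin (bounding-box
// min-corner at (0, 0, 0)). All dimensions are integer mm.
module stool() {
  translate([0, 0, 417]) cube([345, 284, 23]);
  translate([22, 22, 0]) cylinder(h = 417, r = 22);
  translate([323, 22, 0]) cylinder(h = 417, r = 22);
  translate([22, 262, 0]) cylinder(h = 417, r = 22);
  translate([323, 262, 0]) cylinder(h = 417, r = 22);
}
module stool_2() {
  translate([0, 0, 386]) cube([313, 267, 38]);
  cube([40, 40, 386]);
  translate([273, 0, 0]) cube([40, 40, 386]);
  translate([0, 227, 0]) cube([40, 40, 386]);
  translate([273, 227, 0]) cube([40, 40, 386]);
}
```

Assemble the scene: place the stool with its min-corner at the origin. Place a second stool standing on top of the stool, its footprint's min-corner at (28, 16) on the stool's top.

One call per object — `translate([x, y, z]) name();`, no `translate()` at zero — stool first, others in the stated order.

stool();
translate([28, 16, 440]) stool_2();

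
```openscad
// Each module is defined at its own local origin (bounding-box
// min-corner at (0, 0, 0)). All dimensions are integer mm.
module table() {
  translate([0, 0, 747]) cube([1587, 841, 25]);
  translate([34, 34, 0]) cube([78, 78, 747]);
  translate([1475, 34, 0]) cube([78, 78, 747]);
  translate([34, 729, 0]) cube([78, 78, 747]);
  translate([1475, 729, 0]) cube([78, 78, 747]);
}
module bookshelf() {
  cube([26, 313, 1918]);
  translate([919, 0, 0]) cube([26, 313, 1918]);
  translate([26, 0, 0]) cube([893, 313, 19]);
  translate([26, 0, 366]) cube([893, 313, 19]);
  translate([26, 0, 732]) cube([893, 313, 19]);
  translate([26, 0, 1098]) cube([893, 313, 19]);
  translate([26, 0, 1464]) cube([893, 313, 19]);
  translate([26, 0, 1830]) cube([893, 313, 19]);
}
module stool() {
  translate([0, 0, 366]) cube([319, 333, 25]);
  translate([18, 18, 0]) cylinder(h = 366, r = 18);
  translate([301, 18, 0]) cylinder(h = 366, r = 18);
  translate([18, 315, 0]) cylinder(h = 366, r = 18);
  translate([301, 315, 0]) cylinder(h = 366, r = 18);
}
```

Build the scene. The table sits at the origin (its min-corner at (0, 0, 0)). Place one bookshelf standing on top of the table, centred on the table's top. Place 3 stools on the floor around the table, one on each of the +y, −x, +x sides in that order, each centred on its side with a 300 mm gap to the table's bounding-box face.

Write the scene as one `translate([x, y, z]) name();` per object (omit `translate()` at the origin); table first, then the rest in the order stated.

table();
translate([321, 264, 772]) bookshelf();
translate([634, 1141, 0]) stool();
translate([-619, 254, 0]) stool();
translate([1887, 254, 0]) stool();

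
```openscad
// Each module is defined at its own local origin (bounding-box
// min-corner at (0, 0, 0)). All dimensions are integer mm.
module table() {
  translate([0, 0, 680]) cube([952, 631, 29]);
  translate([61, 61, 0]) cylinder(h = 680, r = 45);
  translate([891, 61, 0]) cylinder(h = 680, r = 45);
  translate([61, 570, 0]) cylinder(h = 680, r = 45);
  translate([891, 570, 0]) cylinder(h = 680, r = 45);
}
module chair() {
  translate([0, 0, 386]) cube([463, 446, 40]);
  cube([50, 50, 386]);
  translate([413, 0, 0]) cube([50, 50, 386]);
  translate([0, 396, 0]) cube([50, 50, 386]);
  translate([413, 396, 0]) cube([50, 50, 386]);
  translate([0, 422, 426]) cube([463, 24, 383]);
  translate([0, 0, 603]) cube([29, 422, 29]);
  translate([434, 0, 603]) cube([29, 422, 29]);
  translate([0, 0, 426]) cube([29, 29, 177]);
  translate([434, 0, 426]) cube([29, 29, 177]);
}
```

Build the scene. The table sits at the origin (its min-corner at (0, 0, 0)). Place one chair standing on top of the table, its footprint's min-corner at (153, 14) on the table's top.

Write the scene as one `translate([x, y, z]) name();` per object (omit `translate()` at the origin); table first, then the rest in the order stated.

table();
translate([153, 14, 709]) chair();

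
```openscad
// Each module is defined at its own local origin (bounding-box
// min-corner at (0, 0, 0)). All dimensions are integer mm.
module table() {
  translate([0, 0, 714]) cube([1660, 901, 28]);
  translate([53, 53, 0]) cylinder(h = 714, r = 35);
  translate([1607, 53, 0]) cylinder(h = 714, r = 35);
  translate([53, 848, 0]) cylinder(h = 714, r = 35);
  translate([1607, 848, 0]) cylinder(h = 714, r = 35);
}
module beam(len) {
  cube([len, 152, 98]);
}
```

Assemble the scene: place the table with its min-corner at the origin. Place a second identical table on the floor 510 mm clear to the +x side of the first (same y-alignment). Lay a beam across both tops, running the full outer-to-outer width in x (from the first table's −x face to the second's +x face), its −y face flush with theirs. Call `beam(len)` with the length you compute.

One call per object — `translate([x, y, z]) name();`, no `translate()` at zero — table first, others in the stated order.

table();
translate([2170, 0, 0]) table();
translate([0, 0, 742]) beam(3830);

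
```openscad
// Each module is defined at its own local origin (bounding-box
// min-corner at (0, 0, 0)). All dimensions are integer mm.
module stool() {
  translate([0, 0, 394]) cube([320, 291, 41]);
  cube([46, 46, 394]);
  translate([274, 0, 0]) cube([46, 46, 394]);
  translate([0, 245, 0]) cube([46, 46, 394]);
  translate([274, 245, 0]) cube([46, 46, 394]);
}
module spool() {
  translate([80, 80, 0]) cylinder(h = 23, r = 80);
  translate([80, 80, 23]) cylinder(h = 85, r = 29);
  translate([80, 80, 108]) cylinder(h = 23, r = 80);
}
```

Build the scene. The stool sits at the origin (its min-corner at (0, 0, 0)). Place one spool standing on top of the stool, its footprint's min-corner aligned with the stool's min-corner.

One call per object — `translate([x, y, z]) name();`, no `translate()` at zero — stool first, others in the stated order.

stool();
translate([0, 0, 435]) spool();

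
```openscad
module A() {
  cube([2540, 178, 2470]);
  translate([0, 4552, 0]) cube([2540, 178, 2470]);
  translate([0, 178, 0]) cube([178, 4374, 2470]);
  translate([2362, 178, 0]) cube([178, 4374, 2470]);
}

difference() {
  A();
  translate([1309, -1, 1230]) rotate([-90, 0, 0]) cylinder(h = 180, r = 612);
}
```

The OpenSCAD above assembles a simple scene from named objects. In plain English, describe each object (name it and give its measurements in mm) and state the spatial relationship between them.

A is a box-shaped house frame (walls only): outside footprint 2540×4730 mm, wall height 2470 mm, wall thickness 178 mm. The two y-facing walls run the full x-width; the two x-facing walls fit between the inner faces of the y-facing walls.

The house frame has a circular hole of radius 612 mm through its front wall, centred at (x = 1309, z = 1230).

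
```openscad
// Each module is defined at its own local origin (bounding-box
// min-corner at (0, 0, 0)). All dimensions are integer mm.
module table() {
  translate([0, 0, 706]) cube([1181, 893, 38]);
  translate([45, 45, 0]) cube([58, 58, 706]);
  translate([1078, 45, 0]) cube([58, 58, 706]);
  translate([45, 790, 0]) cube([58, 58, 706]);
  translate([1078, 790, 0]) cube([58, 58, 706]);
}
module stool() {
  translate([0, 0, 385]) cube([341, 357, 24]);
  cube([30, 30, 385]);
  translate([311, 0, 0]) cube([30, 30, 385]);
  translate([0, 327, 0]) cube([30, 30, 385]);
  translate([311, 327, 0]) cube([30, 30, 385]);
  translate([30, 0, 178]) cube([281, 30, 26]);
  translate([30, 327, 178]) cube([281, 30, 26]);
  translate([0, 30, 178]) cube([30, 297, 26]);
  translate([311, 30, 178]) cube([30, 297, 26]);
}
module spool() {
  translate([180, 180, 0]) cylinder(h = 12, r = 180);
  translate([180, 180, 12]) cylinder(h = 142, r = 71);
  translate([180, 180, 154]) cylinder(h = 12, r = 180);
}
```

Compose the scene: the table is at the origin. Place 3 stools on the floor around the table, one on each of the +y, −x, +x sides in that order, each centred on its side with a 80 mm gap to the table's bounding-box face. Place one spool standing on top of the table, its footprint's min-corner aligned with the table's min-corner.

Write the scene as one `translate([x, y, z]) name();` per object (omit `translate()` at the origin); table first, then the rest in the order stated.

table();
translate([420, 973, 0]) stool();
translate([-421, 268, 0]) stool();
translate([1261, 268, 0]) stool();
translate([0, 0, 744]) spool();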